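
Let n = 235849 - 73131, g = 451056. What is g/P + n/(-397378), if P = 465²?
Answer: 24009338603/14320509675 ≈ 1.6766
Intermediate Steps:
P = 216225
n = 162718
g/P + n/(-397378) = 451056/216225 + 162718/(-397378) = 451056*(1/216225) + 162718*(-1/397378) = 150352/72075 - 81359/198689 = 24009338603/14320509675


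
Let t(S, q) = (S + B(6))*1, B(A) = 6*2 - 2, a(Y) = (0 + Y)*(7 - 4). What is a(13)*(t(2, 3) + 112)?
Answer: 4836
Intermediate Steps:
a(Y) = 3*Y (a(Y) = Y*3 = 3*Y)
B(A) = 10 (B(A) = 12 - 2 = 10)
t(S, q) = 10 + S (t(S, q) = (S + 10)*1 = (10 + S)*1 = 10 + S)
a(13)*(t(2, 3) + 112) = (3*13)*((10 + 2) + 112) = 39*(12 + 112) = 39*124 = 4836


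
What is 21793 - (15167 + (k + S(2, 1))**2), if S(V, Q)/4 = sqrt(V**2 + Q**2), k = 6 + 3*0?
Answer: 6510 - 48*sqrt(5) ≈ 6402.7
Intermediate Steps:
k = 6 (k = 6 + 0 = 6)
S(V, Q) = 4*sqrt(Q**2 + V**2) (S(V, Q) = 4*sqrt(V**2 + Q**2) = 4*sqrt(Q**2 + V**2))
21793 - (15167 + (k + S(2, 1))**2) = 21793 - (15167 + (6 + 4*sqrt(1**2 + 2**2))**2) = 21793 - (15167 + (6 + 4*sqrt(1 + 4))**2) = 21793 - (15167 + (6 + 4*sqrt(5))**2) = 21793 + (-15167 - (6 + 4*sqrt(5))**2) = 6626 - (6 + 4*sqrt(5))**2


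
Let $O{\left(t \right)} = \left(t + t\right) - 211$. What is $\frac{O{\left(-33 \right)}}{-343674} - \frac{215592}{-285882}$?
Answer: $\frac{12362092387}{16375035078} \approx 0.75494$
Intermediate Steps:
$O{\left(t \right)} = -211 + 2 t$ ($O{\left(t \right)} = 2 t - 211 = -211 + 2 t$)
$\frac{O{\left(-33 \right)}}{-343674} - \frac{215592}{-285882} = \frac{-211 + 2 \left(-33\right)}{-343674} - \frac{215592}{-285882} = \left(-211 - 66\right) \left(- \frac{1}{343674}\right) - - \frac{35932}{47647} = \left(-277\right) \left(- \frac{1}{343674}\right) + \frac{35932}{47647} = \frac{277}{343674} + \frac{35932}{47647} = \frac{12362092387}{16375035078}$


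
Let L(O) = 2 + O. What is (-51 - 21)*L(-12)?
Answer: 720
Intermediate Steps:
(-51 - 21)*L(-12) = (-51 - 21)*(2 - 12) = -72*(-10) = 720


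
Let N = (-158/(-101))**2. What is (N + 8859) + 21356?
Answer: 308248179/10201 ≈ 30217.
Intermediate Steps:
N = 24964/10201 (N = (-158*(-1/101))**2 = (158/101)**2 = 24964/10201 ≈ 2.4472)
(N + 8859) + 21356 = (24964/10201 + 8859) + 21356 = 90395623/10201 + 21356 = 308248179/10201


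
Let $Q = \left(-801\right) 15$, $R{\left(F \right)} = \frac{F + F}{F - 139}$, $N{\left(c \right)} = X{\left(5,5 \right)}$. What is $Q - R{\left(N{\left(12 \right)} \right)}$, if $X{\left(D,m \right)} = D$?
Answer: $- \frac{805000}{67} \approx -12015.0$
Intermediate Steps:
$N{\left(c \right)} = 5$
$R{\left(F \right)} = \frac{2 F}{-139 + F}$
$Q = -12015$
$Q - R{\left(N{\left(12 \right)} \right)} = -12015 - 2 \cdot 5 \frac{1}{-139 + 5} = -12015 - 2 \cdot 5 \frac{1}{-134} = -12015 - 2 \cdot 5 \left(- \frac{1}{134}\right) = -12015 - - \frac{5}{67} = -12015 + \frac{5}{67} = - \frac{805000}{67}$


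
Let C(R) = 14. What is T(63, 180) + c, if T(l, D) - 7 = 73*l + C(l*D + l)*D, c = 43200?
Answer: 50326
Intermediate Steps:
T(l, D) = 7 + 14*D + 73*l (T(l, D) = 7 + (73*l + 14*D) = 7 + (14*D + 73*l) = 7 + 14*D + 73*l)
T(63, 180) + c = (7 + 14*180 + 73*63) + 43200 = (7 + 2520 + 4599) + 43200 = 7126 + 43200 = 50326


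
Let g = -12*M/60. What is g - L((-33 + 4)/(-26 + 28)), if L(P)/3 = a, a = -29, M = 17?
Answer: 418/5 ≈ 83.600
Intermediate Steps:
g = -17/5 (g = -204/60 = -12*17/60 = -17/5 ≈ -3.4000)
L(P) = -87 (L(P) = 3*(-29) = -87)
g - L((-33 + 4)/(-26 + 28)) = -17/5 - 1*(-87) = -17/5 + 87 = 418/5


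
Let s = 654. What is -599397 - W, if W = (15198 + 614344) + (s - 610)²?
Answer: -1230875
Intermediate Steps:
W = 631478 (W = (15198 + 614344) + (654 - 610)² = 629542 + 44² = 629542 + 1936 = 631478)
-599397 - W = -599397 - 1*631478 = -599397 - 631478 = -1230875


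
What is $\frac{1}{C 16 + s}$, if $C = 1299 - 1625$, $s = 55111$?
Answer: $\frac{1}{49895} \approx 2.0042 \cdot 10^{-5}$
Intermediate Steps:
$C = -326$
$\frac{1}{C 16 + s} = \frac{1}{\left(-326\right) 16 + 55111} = \frac{1}{-5216 + 55111} = \frac{1}{49895}$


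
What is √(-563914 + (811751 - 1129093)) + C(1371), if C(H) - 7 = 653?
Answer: 660 + 2*I*√220314 ≈ 660.0 + 938.75*I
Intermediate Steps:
C(H) = 660 (C(H) = 7 + 653 = 660)
√(-563914 + (811751 - 1129093)) + C(1371) = √(-563914 + (811751 - 1129093)) + 660 = √(-563914 - 317342) + 660 = √(-881256) + 660 = 2*I*√220314 + 660 = 660 + 2*I*√220314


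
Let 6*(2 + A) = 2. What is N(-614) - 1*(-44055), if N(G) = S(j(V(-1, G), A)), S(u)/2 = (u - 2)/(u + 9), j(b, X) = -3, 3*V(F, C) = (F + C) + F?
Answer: 132160/3 ≈ 44053.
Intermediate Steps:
A = -5/3 (A = -2 + (1/6)*2 = -2 + 1/3 = -5/3 ≈ -1.6667)
V(F, C) = C/3 + 2*F/3 (V(F, C) = ((F + C) + F)/3 = ((C + F) + F)/3 = (C + 2*F)/3 = C/3 + 2*F/3)
S(u) = 2*(-2 + u)/(9 + u) (S(u) = 2*((u - 2)/(u + 9)) = 2*((-2 + u)/(9 + u)) = 2*(-2 + u)/(9 + u))
N(G) = -5/3 (N(G) = 2*(-2 - 3)/(9 - 3) = 2*(-5)/6 = 2*(1/6)*(-5) = -5/3)
N(-614) - 1*(-44055) = -5/3 - 1*(-44055) = -5/3 + 44055 = 132160/3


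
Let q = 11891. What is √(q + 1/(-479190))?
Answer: √2730447759605910/479190 ≈ 109.05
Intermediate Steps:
√(q + 1/(-479190)) = √(11891 + 1/(-479190)) = √(11891 - 1/479190) = √(5698048289/479190) = √2730447759605910/479190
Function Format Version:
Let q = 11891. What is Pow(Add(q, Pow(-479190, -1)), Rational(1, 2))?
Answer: Mul(Rational(1, 479190), Pow(2730447759605910, Rational(1, 2))) ≈ 109.05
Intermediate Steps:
Pow(Add(q, Pow(-479190, -1)), Rational(1, 2)) = Pow(Add(11891, Pow(-479190, -1)), Rational(1, 2)) = Pow(Add(11891, Rational(-1, 479190)), Rational(1, 2)) = Pow(Rational(5698048289, 479190), Rational(1, 2)) = Mul(Rational(1, 479190), Pow(2730447759605910, Rational(1, 2)))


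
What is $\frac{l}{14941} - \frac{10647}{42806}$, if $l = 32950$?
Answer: $\frac{1251380873}{639564446} \approx 1.9566$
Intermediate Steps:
$\frac{l}{14941} - \frac{10647}{42806} = \frac{32950}{14941} - \frac{10647}{42806} = \frac{1251380873}{639564446}$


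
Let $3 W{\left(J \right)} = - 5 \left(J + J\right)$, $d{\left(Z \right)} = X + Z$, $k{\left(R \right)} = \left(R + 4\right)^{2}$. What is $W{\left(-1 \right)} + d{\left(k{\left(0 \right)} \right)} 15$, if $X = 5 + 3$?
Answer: $\frac{1090}{3} \approx 363.33$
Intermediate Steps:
$X = 8$
$k{\left(R \right)} = \left(4 + R\right)^{2}$
$d{\left(Z \right)} = 8 + Z$
$W{\left(J \right)} = - \frac{10 J}{3}$ ($W{\left(J \right)} = \frac{\left(-5\right) \left(J + J\right)}{3} = \frac{\left(-5\right) 2 J}{3} = \frac{\left(-10\right) J}{3} = - \frac{10 J}{3}$)
$W{\left(-1 \right)} + d{\left(k{\left(0 \right)} \right)} 15 = \left(- \frac{10}{3}\right) \left(-1\right) + \left(8 + \left(4 + 0\right)^{2}\right) 15 = \frac{10}{3} + \left(8 + 4^{2}\right) 15 = \frac{10}{3} + \left(8 + 16\right) 15 = \frac{10}{3} + 24 \cdot 15 = \frac{10}{3} + 360 = \frac{1090}{3}$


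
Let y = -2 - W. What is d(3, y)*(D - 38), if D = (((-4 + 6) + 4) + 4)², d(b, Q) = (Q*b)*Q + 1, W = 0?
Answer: 806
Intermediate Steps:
y = -2 (y = -2 - 1*0 = -2 + 0 = -2)
d(b, Q) = 1 + b*Q² (d(b, Q) = b*Q² + 1 = 1 + b*Q²)
D = 100 (D = ((2 + 4) + 4)² = (6 + 4)² = 10² = 100)
d(3, y)*(D - 38) = (1 + 3*(-2)²)*(100 - 38) = (1 + 3*4)*62 = (1 + 12)*62 = 13*62 = 806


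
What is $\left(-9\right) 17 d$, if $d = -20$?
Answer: $3060$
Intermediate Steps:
$\left(-9\right) 17 d = \left(-9\right) 17 \left(-20\right) = \left(-153\right) \left(-20\right) = 3060$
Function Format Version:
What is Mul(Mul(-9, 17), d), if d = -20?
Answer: 3060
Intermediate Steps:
Mul(Mul(-9, 17), d) = Mul(Mul(-9, 17), -20) = Mul(-153, -20) = 3060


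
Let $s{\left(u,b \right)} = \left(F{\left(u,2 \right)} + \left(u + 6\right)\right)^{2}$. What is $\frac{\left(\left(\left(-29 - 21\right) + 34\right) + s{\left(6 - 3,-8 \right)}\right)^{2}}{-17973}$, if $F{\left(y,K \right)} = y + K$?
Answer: $- \frac{3600}{1997} \approx -1.8027$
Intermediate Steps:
$F{\left(y,K \right)} = K + y$
$s{\left(u,b \right)} = \left(8 + 2 u\right)^{2}$ ($s{\left(u,b \right)} = \left(\left(2 + u\right) + \left(u + 6\right)\right)^{2} = \left(\left(2 + u\right) + \left(6 + u\right)\right)^{2} = \left(8 + 2 u\right)^{2}$)
$\frac{\left(\left(\left(-29 - 21\right) + 34\right) + s{\left(6 - 3,-8 \right)}\right)^{2}}{-17973} = \frac{\left(\left(\left(-29 - 21\right) + 34\right) + 4 \left(4 + \left(6 - 3\right)\right)^{2}\right)^{2}}{-17973} = \left(\left(-50 + 34\right) + 4 \left(4 + \left(6 - 3\right)\right)^{2}\right)^{2} \left(- \frac{1}{17973}\right) = \left(-16 + 4 \left(4 + 3\right)^{2}\right)^{2} \left(- \frac{1}{17973}\right) = \left(-16 + 4 \cdot 7^{2}\right)^{2} \left(- \frac{1}{17973}\right) = \left(-16 + 4 \cdot 49\right)^{2} \left(- \frac{1}{17973}\right) = \left(-16 + 196\right)^{2} \left(- \frac{1}{17973}\right) = 180^{2} \left(- \frac{1}{17973}\right) = 32400 \left(- \frac{1}{17973}\right) = - \frac{3600}{1997}$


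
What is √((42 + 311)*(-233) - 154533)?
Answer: I*√236782 ≈ 486.6*I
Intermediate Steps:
√((42 + 311)*(-233) - 154533) = √(353*(-233) - 154533) = √(-82249 - 154533) = √(-236782) = I*√236782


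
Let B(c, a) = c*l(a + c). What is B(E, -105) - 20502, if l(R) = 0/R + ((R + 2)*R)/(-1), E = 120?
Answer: -51102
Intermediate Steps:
l(R) = -R*(2 + R) (l(R) = 0 + ((2 + R)*R)*(-1) = 0 + (R*(2 + R))*(-1) = 0 - R*(2 + R) = -R*(2 + R))
B(c, a) = -c*(a + c)*(2 + a + c) (B(c, a) = c*(-(a + c)*(2 + (a + c))) = c*(-(a + c)*(2 + a + c)) = -c*(a + c)*(2 + a + c))
B(E, -105) - 20502 = -1*120*(-105 + 120)*(2 - 105 + 120) - 20502 = -1*120*15*17 - 20502 = -30600 - 20502 = -51102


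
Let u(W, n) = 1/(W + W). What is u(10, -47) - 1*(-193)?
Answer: 3861/20 ≈ 193.05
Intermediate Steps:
u(W, n) = 1/(2*W)
u(10, -47) - 1*(-193) = (½)/10 - 1*(-193) = (½)*(⅒) + 193 = 1/20 + 193 = 3861/20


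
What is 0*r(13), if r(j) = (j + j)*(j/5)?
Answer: 0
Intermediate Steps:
r(j) = 2*j²/5 (r(j) = (2*j)*(j*(⅕)) = (2*j)*(j/5) = 2*j²/5)
0*r(13) = 0*((⅖)*13²) = 0*((⅖)*169) = 0*(338/5) = 0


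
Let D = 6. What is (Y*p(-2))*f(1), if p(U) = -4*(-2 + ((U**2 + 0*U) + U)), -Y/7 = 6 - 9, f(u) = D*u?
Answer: 0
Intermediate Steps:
f(u) = 6*u
Y = 21 (Y = -7*(6 - 9) = -7*(-3) = 21)
p(U) = 8 - 4*U - 4*U**2 (p(U) = -4*(-2 + ((U**2 + 0) + U)) = -4*(-2 + (U**2 + U)) = -4*(-2 + (U + U**2)) = -4*(-2 + U + U**2) = 8 - 4*U - 4*U**2)
(Y*p(-2))*f(1) = (21*(8 - 4*(-2) - 4*(-2)**2))*(6*1) = (21*(8 + 8 - 4*4))*6 = (21*(8 + 8 - 16))*6 = (21*0)*6 = 0*6 = 0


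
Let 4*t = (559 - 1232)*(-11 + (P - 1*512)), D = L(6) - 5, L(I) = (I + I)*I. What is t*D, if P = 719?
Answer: -2209459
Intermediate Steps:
L(I) = 2*I² (L(I) = (2*I)*I = 2*I²)
D = 67 (D = 2*6² - 5 = 2*36 - 5 = 72 - 5 = 67)
t = -32977 (t = ((559 - 1232)*(-11 + (719 - 1*512)))/4 = (-673*(-11 + (719 - 512)))/4 = (-673*(-11 + 207))/4 = (-673*196)/4 = (¼)*(-131908) = -32977)
t*D = -32977*67 = -2209459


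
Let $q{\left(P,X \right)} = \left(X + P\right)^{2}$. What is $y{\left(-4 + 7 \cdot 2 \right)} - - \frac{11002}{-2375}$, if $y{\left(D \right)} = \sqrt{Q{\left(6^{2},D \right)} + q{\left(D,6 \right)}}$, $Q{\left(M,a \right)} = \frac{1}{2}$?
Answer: $- \frac{11002}{2375} + \frac{3 \sqrt{114}}{2} \approx 11.383$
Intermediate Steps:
$q{\left(P,X \right)} = \left(P + X\right)^{2}$
$Q{\left(M,a \right)} = \frac{1}{2}$
$y{\left(D \right)} = \sqrt{\frac{1}{2} + \left(6 + D\right)^{2}}$ ($y{\left(D \right)} = \sqrt{\frac{1}{2} + \left(D + 6\right)^{2}} = \sqrt{\frac{1}{2} + \left(6 + D\right)^{2}}$)
$y{\left(-4 + 7 \cdot 2 \right)} - - \frac{11002}{-2375} = \frac{\sqrt{2 + 4 \left(6 + \left(-4 + 7 \cdot 2\right)\right)^{2}}}{2} - - \frac{11002}{-2375} = \frac{\sqrt{2 + 4 \left(6 + \left(-4 + 14\right)\right)^{2}}}{2} - \left(-11002\right) \left(- \frac{1}{2375}\right) = \frac{\sqrt{2 + 4 \left(6 + 10\right)^{2}}}{2} - \frac{11002}{2375} = \frac{\sqrt{2 + 4 \cdot 16^{2}}}{2} - \frac{11002}{2375} = \frac{\sqrt{2 + 4 \cdot 256}}{2} - \frac{11002}{2375} = \frac{\sqrt{2 + 1024}}{2} - \frac{11002}{2375} = \frac{\sqrt{1026}}{2} - \frac{11002}{2375} = \frac{3 \sqrt{114}}{2} - \frac{11002}{2375} = - \frac{11002}{2375} + \frac{3 \sqrt{114}}{2}$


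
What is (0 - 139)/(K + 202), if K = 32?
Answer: -139/234 ≈ -0.59402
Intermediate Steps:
(0 - 139)/(K + 202) = (0 - 139)/(32 + 202) = -139/234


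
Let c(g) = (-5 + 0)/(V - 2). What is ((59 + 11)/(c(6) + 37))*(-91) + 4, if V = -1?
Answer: -9323/58 ≈ -160.74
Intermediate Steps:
c(g) = 5/3 (c(g) = (-5 + 0)/(-1 - 2) = -5/(-3) = -5*(-⅓) = 5/3)
((59 + 11)/(c(6) + 37))*(-91) + 4 = ((59 + 11)/(5/3 + 37))*(-91) + 4 = (70/(116/3))*(-91) + 4 = (70*(3/116))*(-91) + 4 = (105/58)*(-91) + 4 = -9555/58 + 4 = -9323/58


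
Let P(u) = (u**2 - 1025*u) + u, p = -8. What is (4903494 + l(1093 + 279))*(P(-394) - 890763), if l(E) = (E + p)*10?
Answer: -1632837604514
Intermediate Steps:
P(u) = u**2 - 1024*u
l(E) = -80 + 10*E (l(E) = (E - 8)*10 = (-8 + E)*10 = -80 + 10*E)
(4903494 + l(1093 + 279))*(P(-394) - 890763) = (4903494 + (-80 + 10*(1093 + 279)))*(-394*(-1024 - 394) - 890763) = (4903494 + (-80 + 10*1372))*(-394*(-1418) - 890763) = (4903494 + (-80 + 13720))*(558692 - 890763) = (4903494 + 13640)*(-332071) = 4917134*(-332071) = -1632837604514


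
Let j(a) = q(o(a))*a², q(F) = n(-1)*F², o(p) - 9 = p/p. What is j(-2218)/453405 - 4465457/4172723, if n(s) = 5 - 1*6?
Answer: -410961150983257/378386694363 ≈ -1086.1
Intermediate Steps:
n(s) = -1 (n(s) = 5 - 6 = -1)
o(p) = 10 (o(p) = 9 + p/p = 9 + 1 = 10)
q(F) = -F²
j(a) = -100*a² (j(a) = (-1*10²)*a² = (-1*100)*a² = -100*a²)
j(-2218)/453405 - 4465457/4172723 = -100*(-2218)²/453405 - 4465457/4172723 = -100*4919524*(1/453405) - 4465457*1/4172723 = -491952400*1/453405 - 4465457/4172723 = -98390480/90681 - 4465457/4172723 = -410961150983257/378386694363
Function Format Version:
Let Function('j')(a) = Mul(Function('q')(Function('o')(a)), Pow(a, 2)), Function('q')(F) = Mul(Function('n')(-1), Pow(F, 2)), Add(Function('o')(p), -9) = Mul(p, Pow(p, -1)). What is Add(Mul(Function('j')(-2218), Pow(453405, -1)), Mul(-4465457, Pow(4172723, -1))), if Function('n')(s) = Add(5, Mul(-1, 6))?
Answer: Rational(-410961150983257, 378386694363) ≈ -1086.1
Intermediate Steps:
Function('n')(s) = -1 (Function('n')(s) = Add(5, -6) = -1)
Function('o')(p) = 10 (Function('o')(p) = Add(9, Mul(p, Pow(p, -1))) = Add(9, 1) = 10)
Function('q')(F) = Mul(-1, Pow(F, 2))
Function('j')(a) = Mul(-100, Pow(a, 2)) (Function('j')(a) = Mul(Mul(-1, Pow(10, 2)), Pow(a, 2)) = Mul(Mul(-1, 100), Pow(a, 2)) = Mul(-100, Pow(a, 2)))
Add(Mul(Function('j')(-2218), Pow(453405, -1)), Mul(-4465457, Pow(4172723, -1))) = Add(Mul(Mul(-100, Pow(-2218, 2)), Pow(453405, -1)), Mul(-4465457, Pow(4172723, -1))) = Add(Mul(Mul(-100, 4919524), Rational(1, 453405)), Mul(-4465457, Rational(1, 4172723))) = Add(Mul(-491952400, Rational(1, 453405)), Rational(-4465457, 4172723)) = Add(Rational(-98390480, 90681), Rational(-4465457, 4172723)) = Rational(-410961150983257, 378386694363)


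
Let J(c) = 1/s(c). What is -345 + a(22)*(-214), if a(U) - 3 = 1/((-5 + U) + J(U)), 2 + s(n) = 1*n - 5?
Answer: -127941/128 ≈ -999.54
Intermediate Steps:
s(n) = -7 + n (s(n) = -2 + (1*n - 5) = -2 + (n - 5) = -2 + (-5 + n) = -7 + n)
J(c) = 1/(-7 + c)
a(U) = 3 + 1/(-5 + U + 1/(-7 + U)) (a(U) = 3 + 1/((-5 + U) + 1/(-7 + U)) = 3 + 1/(-5 + U + 1/(-7 + U)))
-345 + a(22)*(-214) = -345 + ((3 + (-14 + 3*22)*(-7 + 22))/(1 + (-7 + 22)*(-5 + 22)))*(-214) = -345 + ((3 + (-14 + 66)*15)/(1 + 15*17))*(-214) = -345 + ((3 + 52*15)/(1 + 255))*(-214) = -345 + ((3 + 780)/256)*(-214) = -345 + ((1/256)*783)*(-214) = -345 + (783/256)*(-214) = -345 - 83781/128 = -127941/128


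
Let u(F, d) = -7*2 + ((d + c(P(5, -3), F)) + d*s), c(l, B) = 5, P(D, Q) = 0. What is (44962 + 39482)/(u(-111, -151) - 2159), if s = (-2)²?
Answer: -84444/2923 ≈ -28.889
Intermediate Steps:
s = 4
u(F, d) = -9 + 5*d (u(F, d) = -7*2 + ((d + 5) + d*4) = -14 + ((5 + d) + 4*d) = -14 + (5 + 5*d) = -9 + 5*d)
(44962 + 39482)/(u(-111, -151) - 2159) = (44962 + 39482)/((-9 + 5*(-151)) - 2159) = 84444/((-9 - 755) - 2159) = 84444/(-764 - 2159) = 84444/(-2923) = 84444*(-1/2923) = -84444/2923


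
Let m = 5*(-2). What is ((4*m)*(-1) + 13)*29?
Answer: 1537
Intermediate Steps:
m = -10
((4*m)*(-1) + 13)*29 = ((4*(-10))*(-1) + 13)*29 = (-40*(-1) + 13)*29 = (40 + 13)*29 = 53*29 = 1537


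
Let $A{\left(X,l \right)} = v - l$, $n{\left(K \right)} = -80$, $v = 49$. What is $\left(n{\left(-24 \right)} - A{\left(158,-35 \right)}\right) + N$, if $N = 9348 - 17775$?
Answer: $-8591$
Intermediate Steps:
$A{\left(X,l \right)} = 49 - l$
$N = -8427$
$\left(n{\left(-24 \right)} - A{\left(158,-35 \right)}\right) + N = \left(-80 - \left(49 - -35\right)\right) - 8427 = \left(-80 - \left(49 + 35\right)\right) - 8427 = \left(-80 - 84\right) - 8427 = -164 - 8427 = -8591$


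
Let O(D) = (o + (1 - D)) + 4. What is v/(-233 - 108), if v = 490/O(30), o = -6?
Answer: 490/10571 ≈ 0.046353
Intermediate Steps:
O(D) = -1 - D (O(D) = (-6 + (1 - D)) + 4 = (-5 - D) + 4 = -1 - D)
v = -490/31 (v = 490/(-1 - 1*30) = 490/(-1 - 30) = 490/(-31) = 490*(-1/31) = -490/31 ≈ -15.806)
v/(-233 - 108) = -490/(31*(-233 - 108)) = -490/31/(-341) = -490/31*(-1/341) = 490/10571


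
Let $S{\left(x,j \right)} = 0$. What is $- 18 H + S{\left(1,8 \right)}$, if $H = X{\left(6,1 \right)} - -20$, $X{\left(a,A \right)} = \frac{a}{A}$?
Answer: $-468$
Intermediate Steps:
$H = 26$ ($H = \frac{6}{1} - -20 = 6 \cdot 1 + 20 = 6 + 20 = 26$)
$- 18 H + S{\left(1,8 \right)} = \left(-18\right) 26 + 0 = -468 + 0 = -468$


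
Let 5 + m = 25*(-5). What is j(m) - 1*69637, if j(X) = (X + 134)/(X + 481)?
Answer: -24442583/351 ≈ -69637.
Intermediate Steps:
m = -130 (m = -5 + 25*(-5) = -5 - 125 = -130)
j(X) = (134 + X)/(481 + X)
j(m) - 1*69637 = (134 - 130)/(481 - 130) - 1*69637 = 4/351 - 69637 = -24442583/351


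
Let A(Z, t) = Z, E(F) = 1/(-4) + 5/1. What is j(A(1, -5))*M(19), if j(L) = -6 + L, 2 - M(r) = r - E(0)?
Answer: 245/4 ≈ 61.250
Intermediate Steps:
E(F) = 19/4 (E(F) = 1*(-¼) + 5*1 = -¼ + 5 = 19/4)
M(r) = 27/4 - r (M(r) = 2 - (r - 1*19/4) = 2 - (r - 19/4) = 2 - (-19/4 + r) = 2 + (19/4 - r) = 27/4 - r)
j(A(1, -5))*M(19) = (-6 + 1)*(27/4 - 1*19) = -5*(27/4 - 19) = -5*(-49/4) = 245/4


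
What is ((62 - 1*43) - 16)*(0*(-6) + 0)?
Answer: 0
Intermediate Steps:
((62 - 1*43) - 16)*(0*(-6) + 0) = ((62 - 43) - 16)*(0 + 0) = (19 - 16)*0 = 3*0 = 0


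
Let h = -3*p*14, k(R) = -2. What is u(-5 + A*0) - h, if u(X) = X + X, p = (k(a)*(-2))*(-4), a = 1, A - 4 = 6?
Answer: -682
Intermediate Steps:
A = 10 (A = 4 + 6 = 10)
p = -16 (p = -2*(-2)*(-4) = 4*(-4) = -16)
u(X) = 2*X
h = 672 (h = -3*(-16)*14 = 48*14 = 672)
u(-5 + A*0) - h = 2*(-5 + 10*0) - 1*672 = 2*(-5 + 0) - 672 = 2*(-5) - 672 = -10 - 672 = -682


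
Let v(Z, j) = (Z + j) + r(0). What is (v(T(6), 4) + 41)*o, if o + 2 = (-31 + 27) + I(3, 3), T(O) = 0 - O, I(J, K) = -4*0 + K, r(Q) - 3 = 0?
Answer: -126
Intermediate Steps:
r(Q) = 3 (r(Q) = 3 + 0 = 3)
I(J, K) = K (I(J, K) = 0 + K = K)
T(O) = -O
v(Z, j) = 3 + Z + j (v(Z, j) = (Z + j) + 3 = 3 + Z + j)
o = -3 (o = -2 + ((-31 + 27) + 3) = -2 + (-4 + 3) = -2 - 1 = -3)
(v(T(6), 4) + 41)*o = ((3 - 1*6 + 4) + 41)*(-3) = ((3 - 6 + 4) + 41)*(-3) = (1 + 41)*(-3) = 42*(-3) = -126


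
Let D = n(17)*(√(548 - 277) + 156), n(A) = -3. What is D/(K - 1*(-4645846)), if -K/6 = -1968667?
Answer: -117/4114462 - 3*√271/16457848 ≈ -3.1437e-5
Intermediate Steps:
K = 11812002 (K = -6*(-1968667) = 11812002)
D = -468 - 3*√271 (D = -3*(√(548 - 277) + 156) = -3*(√271 + 156) = -3*(156 + √271) = -468 - 3*√271 ≈ -517.39)
D/(K - 1*(-4645846)) = (-468 - 3*√271)/(11812002 - 1*(-4645846)) = (-468 - 3*√271)/(11812002 + 4645846) = (-468 - 3*√271)/16457848 = (-468 - 3*√271)*(1/16457848) = -117/4114462 - 3*√271/16457848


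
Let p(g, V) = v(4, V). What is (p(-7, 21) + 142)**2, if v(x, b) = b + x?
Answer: 27889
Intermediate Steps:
p(g, V) = 4 + V (p(g, V) = V + 4 = 4 + V)
(p(-7, 21) + 142)**2 = ((4 + 21) + 142)**2 = (25 + 142)**2 = 167**2 = 27889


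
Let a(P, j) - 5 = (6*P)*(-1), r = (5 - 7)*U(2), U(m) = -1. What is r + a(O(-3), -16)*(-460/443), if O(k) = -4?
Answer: -12454/443 ≈ -28.113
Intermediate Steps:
r = 2 (r = (5 - 7)*(-1) = -2*(-1) = 2)
a(P, j) = 5 - 6*P (a(P, j) = 5 + (6*P)*(-1) = 5 - 6*P)
r + a(O(-3), -16)*(-460/443) = 2 + (5 - 6*(-4))*(-460/443) = 2 + (5 + 24)*(-460*1/443) = 2 + 29*(-460/443) = 2 - 13340/443 = -12454/443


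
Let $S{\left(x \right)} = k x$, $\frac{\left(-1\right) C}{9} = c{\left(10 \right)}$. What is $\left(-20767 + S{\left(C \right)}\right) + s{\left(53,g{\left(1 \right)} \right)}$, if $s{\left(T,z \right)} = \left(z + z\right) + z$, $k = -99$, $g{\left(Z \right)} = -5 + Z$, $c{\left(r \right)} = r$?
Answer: $-11869$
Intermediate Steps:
$C = -90$ ($C = \left(-9\right) 10 = -90$)
$s{\left(T,z \right)} = 3 z$ ($s{\left(T,z \right)} = 2 z + z = 3 z$)
$S{\left(x \right)} = - 99 x$
$\left(-20767 + S{\left(C \right)}\right) + s{\left(53,g{\left(1 \right)} \right)} = \left(-20767 - -8910\right) + 3 \left(-5 + 1\right) = \left(-20767 + 8910\right) + 3 \left(-4\right) = -11857 - 12 = -11869$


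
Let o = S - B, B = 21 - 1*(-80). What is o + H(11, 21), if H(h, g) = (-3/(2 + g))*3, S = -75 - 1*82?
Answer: -5943/23 ≈ -258.39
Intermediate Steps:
S = -157 (S = -75 - 82 = -157)
B = 101 (B = 21 + 80 = 101)
H(h, g) = -9/(2 + g) (H(h, g) = -3/(2 + g)*3 = -9/(2 + g))
o = -258 (o = -157 - 1*101 = -157 - 101 = -258)
o + H(11, 21) = -258 - 9/(2 + 21) = -258 - 9/23 = -5943/23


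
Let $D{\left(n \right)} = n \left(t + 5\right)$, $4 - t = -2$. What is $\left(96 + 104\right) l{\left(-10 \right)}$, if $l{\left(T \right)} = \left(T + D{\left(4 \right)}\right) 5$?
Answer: $34000$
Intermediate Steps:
$t = 6$ ($t = 4 - -2 = 4 + 2 = 6$)
$D{\left(n \right)} = 11 n$ ($D{\left(n \right)} = n \left(6 + 5\right) = n 11 = 11 n$)
$l{\left(T \right)} = 220 + 5 T$ ($l{\left(T \right)} = \left(T + 11 \cdot 4\right) 5 = \left(T + 44\right) 5 = \left(44 + T\right) 5 = 220 + 5 T$)
$\left(96 + 104\right) l{\left(-10 \right)} = \left(96 + 104\right) \left(220 + 5 \left(-10\right)\right) = 200 \left(220 - 50\right) = 200 \cdot 170 = 34000$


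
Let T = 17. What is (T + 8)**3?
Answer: 15625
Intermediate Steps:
(T + 8)**3 = (17 + 8)**3 = 25**3 = 15625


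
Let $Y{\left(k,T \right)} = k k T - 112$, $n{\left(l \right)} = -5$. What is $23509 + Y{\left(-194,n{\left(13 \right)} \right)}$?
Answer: $-164783$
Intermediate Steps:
$Y{\left(k,T \right)} = -112 + T k^{2}$ ($Y{\left(k,T \right)} = k^{2} T - 112 = T k^{2} - 112 = -112 + T k^{2}$)
$23509 + Y{\left(-194,n{\left(13 \right)} \right)} = 23509 - \left(112 + 5 \left(-194\right)^{2}\right) = 23509 - 188292 = -164783$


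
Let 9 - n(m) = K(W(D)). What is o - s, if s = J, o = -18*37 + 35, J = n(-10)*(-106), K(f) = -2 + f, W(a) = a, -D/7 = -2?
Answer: -949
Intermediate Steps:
D = 14 (D = -7*(-2) = 14)
n(m) = -3 (n(m) = 9 - (-2 + 14) = 9 - 1*12 = 9 - 12 = -3)
J = 318 (J = -3*(-106) = 318)
o = -631 (o = -666 + 35 = -631)
s = 318
o - s = -631 - 1*318 = -631 - 318 = -949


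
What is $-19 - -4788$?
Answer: $4769$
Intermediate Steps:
$-19 - -4788 = -19 + 4788 = 4769$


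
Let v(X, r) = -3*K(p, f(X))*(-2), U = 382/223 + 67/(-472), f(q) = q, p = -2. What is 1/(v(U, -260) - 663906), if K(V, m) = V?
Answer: -1/663918 ≈ -1.5062e-6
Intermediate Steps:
U = 165363/105256 (U = 382*(1/223) + 67*(-1/472) = 382/223 - 67/472 = 165363/105256 ≈ 1.5711)
v(X, r) = -12 (v(X, r) = -3*(-2)*(-2) = 6*(-2) = -12)
1/(v(U, -260) - 663906) = 1/(-12 - 663906) = 1/(-663918) = -1/663918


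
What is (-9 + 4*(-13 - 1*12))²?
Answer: 11881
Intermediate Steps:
(-9 + 4*(-13 - 1*12))² = (-9 + 4*(-13 - 12))² = (-9 + 4*(-25))² = (-9 - 100)² = (-109)² = 11881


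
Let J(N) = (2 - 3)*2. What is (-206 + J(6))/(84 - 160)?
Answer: 52/19 ≈ 2.7368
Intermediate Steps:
J(N) = -2 (J(N) = -1*2 = -2)
(-206 + J(6))/(84 - 160) = (-206 - 2)/(84 - 160) = -208/(-76) = -208*(-1/76) = 52/19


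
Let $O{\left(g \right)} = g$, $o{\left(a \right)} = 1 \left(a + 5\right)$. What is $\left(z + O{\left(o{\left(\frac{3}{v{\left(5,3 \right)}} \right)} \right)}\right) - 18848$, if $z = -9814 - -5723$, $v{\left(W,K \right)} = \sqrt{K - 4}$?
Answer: $-22934 - 3 i \approx -22934.0 - 3.0 i$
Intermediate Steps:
$v{\left(W,K \right)} = \sqrt{-4 + K}$
$o{\left(a \right)} = 5 + a$ ($o{\left(a \right)} = 1 \left(5 + a\right) = 5 + a$)
$z = -4091$ ($z = -9814 + 5723 = -4091$)
$\left(z + O{\left(o{\left(\frac{3}{v{\left(5,3 \right)}} \right)} \right)}\right) - 18848 = \left(-4091 + \left(5 + \frac{3}{\sqrt{-4 + 3}}\right)\right) - 18848 = \left(-4091 + \left(5 + \frac{3}{\sqrt{-1}}\right)\right) - 18848 = \left(-4091 + \left(5 + \frac{3}{i}\right)\right) - 18848 = \left(-4091 + \left(5 + 3 \left(- i\right)\right)\right) - 18848 = \left(-4091 + \left(5 - 3 i\right)\right) - 18848 = \left(-4086 - 3 i\right) - 18848 = -22934 - 3 i$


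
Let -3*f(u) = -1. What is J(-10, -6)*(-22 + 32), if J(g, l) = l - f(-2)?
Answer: -190/3 ≈ -63.333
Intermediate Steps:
f(u) = ⅓ (f(u) = -⅓*(-1) = ⅓)
J(g, l) = -⅓ + l (J(g, l) = l - 1*⅓ = l - ⅓ = -⅓ + l)
J(-10, -6)*(-22 + 32) = (-⅓ - 6)*(-22 + 32) = -19/3*10 = -190/3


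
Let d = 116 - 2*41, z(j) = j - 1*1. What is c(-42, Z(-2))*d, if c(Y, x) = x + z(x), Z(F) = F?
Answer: -170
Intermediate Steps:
z(j) = -1 + j (z(j) = j - 1 = -1 + j)
c(Y, x) = -1 + 2*x (c(Y, x) = x + (-1 + x) = -1 + 2*x)
d = 34 (d = 116 - 1*82 = 116 - 82 = 34)
c(-42, Z(-2))*d = (-1 + 2*(-2))*34 = (-1 - 4)*34 = -5*34 = -170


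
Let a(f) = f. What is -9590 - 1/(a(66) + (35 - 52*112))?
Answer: -54883569/5723 ≈ -9590.0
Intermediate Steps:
-9590 - 1/(a(66) + (35 - 52*112)) = -9590 - 1/(66 + (35 - 52*112)) = -9590 - 1/(66 + (35 - 5824)) = -9590 - 1/(66 - 5789) = -9590 - 1/(-5723) = -9590 - 1*(-1/5723) = -9590 + 1/5723 = -54883569/5723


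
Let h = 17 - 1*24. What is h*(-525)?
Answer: 3675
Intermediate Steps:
h = -7 (h = 17 - 24 = -7)
h*(-525) = -7*(-525) = 3675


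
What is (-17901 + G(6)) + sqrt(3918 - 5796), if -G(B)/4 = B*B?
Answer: -18045 + I*sqrt(1878) ≈ -18045.0 + 43.336*I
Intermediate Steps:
G(B) = -4*B**2 (G(B) = -4*B*B = -4*B**2)
(-17901 + G(6)) + sqrt(3918 - 5796) = (-17901 - 4*6**2) + sqrt(3918 - 5796) = (-17901 - 4*36) + sqrt(-1878) = (-17901 - 144) + I*sqrt(1878) = -18045 + I*sqrt(1878)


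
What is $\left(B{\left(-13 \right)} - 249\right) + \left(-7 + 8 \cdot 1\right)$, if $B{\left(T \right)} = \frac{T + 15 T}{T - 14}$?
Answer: $- \frac{6488}{27} \approx -240.3$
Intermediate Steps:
$B{\left(T \right)} = \frac{16 T}{-14 + T}$
$\left(B{\left(-13 \right)} - 249\right) + \left(-7 + 8 \cdot 1\right) = \left(16 \left(-13\right) \frac{1}{-14 - 13} - 249\right) + \left(-7 + 8 \cdot 1\right) = \left(16 \left(-13\right) \frac{1}{-27} - 249\right) + \left(-7 + 8\right) = \left(16 \left(-13\right) \left(- \frac{1}{27}\right) - 249\right) + 1 = \left(\frac{208}{27} - 249\right) + 1 = - \frac{6515}{27} + 1 = - \frac{6488}{27}$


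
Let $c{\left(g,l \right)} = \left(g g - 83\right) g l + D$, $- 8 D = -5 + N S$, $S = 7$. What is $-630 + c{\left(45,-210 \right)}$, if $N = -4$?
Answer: $- \frac{146820207}{8} \approx -1.8353 \cdot 10^{7}$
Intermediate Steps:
$D = \frac{33}{8}$ ($D = - \frac{-5 - 28}{8} = \left(- \frac{1}{8}\right) \left(-33\right) = \frac{33}{8} \approx 4.125$)
$c{\left(g,l \right)} = \frac{33}{8} + g l \left(-83 + g^{2}\right)$ ($c{\left(g,l \right)} = \left(g g - 83\right) g l + \frac{33}{8} = \left(g^{2} - 83\right) g l + \frac{33}{8} = \left(-83 + g^{2}\right) g l + \frac{33}{8} = g \left(-83 + g^{2}\right) l + \frac{33}{8} = g l \left(-83 + g^{2}\right) + \frac{33}{8} = \frac{33}{8} + g l \left(-83 + g^{2}\right)$)
$-630 + c{\left(45,-210 \right)} = -630 - \left(- \frac{33}{8} - 784350 + 19136250\right) = -630 + \left(\frac{33}{8} - 19136250 + 784350\right) = -630 - \frac{146815167}{8} = - \frac{146820207}{8}$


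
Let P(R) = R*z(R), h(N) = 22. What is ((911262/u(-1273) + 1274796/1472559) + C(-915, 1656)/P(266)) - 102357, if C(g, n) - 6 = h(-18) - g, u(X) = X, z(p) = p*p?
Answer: -63798688225085455879/618972226137496 ≈ -1.0307e+5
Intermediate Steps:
z(p) = p²
P(R) = R³ (P(R) = R*R² = R³)
C(g, n) = 28 - g (C(g, n) = 6 + (22 - g) = 28 - g)
((911262/u(-1273) + 1274796/1472559) + C(-915, 1656)/P(266)) - 102357 = ((911262/(-1273) + 1274796/1472559) + (28 - 1*(-915))/(266³)) - 102357 = ((911262*(-1/1273) + 1274796*(1/1472559)) + (28 + 915)/18821096) - 102357 = ((-911262/1273 + 424932/490853) + 943*(1/18821096)) - 102357 = (-446754748050/624855869 + 943/18821096) - 102357 = -442548074329777807/618972226137496 - 102357 = -63798688225085455879/618972226137496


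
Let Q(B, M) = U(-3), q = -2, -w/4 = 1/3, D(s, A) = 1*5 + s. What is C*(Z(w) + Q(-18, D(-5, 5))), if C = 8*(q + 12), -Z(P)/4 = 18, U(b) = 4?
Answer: -5440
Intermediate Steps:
D(s, A) = 5 + s
w = -4/3 ≈ -1.3333
Z(P) = -72 (Z(P) = -4*18 = -72)
Q(B, M) = 4
C = 80 (C = 8*(-2 + 12) = 8*10 = 80)
C*(Z(w) + Q(-18, D(-5, 5))) = 80*(-72 + 4) = 80*(-68) = -5440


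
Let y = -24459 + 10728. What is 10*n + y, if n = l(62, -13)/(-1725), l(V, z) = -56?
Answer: -4737083/345 ≈ -13731.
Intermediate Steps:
y = -13731
n = 56/1725 (n = -56/(-1725) = -56*(-1/1725) = 56/1725 ≈ 0.032464)
10*n + y = 10*(56/1725) - 13731 = 112/345 - 13731 = -4737083/345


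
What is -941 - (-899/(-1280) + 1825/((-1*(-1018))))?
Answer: -614705911/651520 ≈ -943.50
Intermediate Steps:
-941 - (-899/(-1280) + 1825/((-1*(-1018)))) = -941 - (-899*(-1/1280) + 1825/1018) = -941 - (899/1280 + 1825*(1/1018)) = -941 - (899/1280 + 1825/1018) = -941 - 1*1625591/651520 = -941 - 1625591/651520 = -614705911/651520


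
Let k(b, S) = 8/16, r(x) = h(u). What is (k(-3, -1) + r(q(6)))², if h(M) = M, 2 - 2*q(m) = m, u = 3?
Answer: 49/4 ≈ 12.250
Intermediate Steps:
q(m) = 1 - m/2
r(x) = 3
k(b, S) = ½ (k(b, S) = 8*(1/16) = ½)
(k(-3, -1) + r(q(6)))² = (½ + 3)² = (7/2)² = 49/4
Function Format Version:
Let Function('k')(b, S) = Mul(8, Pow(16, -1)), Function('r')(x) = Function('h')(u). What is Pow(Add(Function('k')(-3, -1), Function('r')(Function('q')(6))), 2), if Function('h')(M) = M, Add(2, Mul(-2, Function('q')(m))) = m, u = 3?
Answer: Rational(49, 4) ≈ 12.250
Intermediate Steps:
Function('q')(m) = Add(1, Mul(Rational(-1, 2), m))
Function('r')(x) = 3
Function('k')(b, S) = Rational(1, 2) (Function('k')(b, S) = Mul(8, Rational(1, 16)) = Rational(1, 2))
Pow(Add(Function('k')(-3, -1), Function('r')(Function('q')(6))), 2) = Pow(Add(Rational(1, 2), 3), 2) = Pow(Rational(7, 2), 2) = Rational(49, 4)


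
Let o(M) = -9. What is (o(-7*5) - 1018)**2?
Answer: 1054729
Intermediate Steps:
(o(-7*5) - 1018)**2 = (-9 - 1018)**2 = (-1027)**2 = 1054729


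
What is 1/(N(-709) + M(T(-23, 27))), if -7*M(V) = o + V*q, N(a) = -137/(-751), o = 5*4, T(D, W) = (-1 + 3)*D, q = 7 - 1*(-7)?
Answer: 5257/469583 ≈ 0.011195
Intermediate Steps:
q = 14 (q = 7 + 7 = 14)
T(D, W) = 2*D
o = 20
N(a) = 137/751 (N(a) = -137*(-1/751) = 137/751)
M(V) = -20/7 - 2*V (M(V) = -(20 + V*14)/7 = -(20 + 14*V)/7 = -20/7 - 2*V)
1/(N(-709) + M(T(-23, 27))) = 1/(137/751 + (-20/7 - 4*(-23))) = 1/(137/751 + (-20/7 - 2*(-46))) = 1/(137/751 + (-20/7 + 92)) = 1/(137/751 + 624/7) = 1/(469583/5257) = 5257/469583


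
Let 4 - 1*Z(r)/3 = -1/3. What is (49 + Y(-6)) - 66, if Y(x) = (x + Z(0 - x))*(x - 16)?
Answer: -171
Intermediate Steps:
Z(r) = 13 (Z(r) = 12 - (-3)/3 = 12 - 3*(-1/3) = 12 + 1 = 13)
Y(x) = (-16 + x)*(13 + x) (Y(x) = (x + 13)*(x - 16) = (13 + x)*(-16 + x) = (-16 + x)*(13 + x))
(49 + Y(-6)) - 66 = (49 + (-208 + (-6)**2 - 3*(-6))) - 66 = (49 + (-208 + 36 + 18)) - 66 = (49 - 154) - 66 = -105 - 66 = -171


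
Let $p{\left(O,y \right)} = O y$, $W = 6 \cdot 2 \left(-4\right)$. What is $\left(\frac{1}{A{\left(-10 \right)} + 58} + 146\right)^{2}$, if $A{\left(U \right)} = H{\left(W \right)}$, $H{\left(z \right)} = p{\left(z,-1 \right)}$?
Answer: $\frac{239537529}{11236} \approx 21319.0$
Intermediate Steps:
$W = -48$ ($W = 12 \left(-4\right) = -48$)
$H{\left(z \right)} = - z$ ($H{\left(z \right)} = z \left(-1\right) = - z$)
$A{\left(U \right)} = 48$ ($A{\left(U \right)} = \left(-1\right) \left(-48\right) = 48$)
$\left(\frac{1}{A{\left(-10 \right)} + 58} + 146\right)^{2} = \left(\frac{1}{48 + 58} + 146\right)^{2} = \left(\frac{1}{106} + 146\right)^{2} = \left(\frac{15477}{106}\right)^{2} = \frac{239537529}{11236}$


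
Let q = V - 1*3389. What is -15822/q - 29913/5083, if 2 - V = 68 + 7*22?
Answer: -235323/156791 ≈ -1.5009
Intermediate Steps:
V = -220 (V = 2 - (68 + 7*22) = 2 - (68 + 154) = 2 - 1*222 = 2 - 222 = -220)
q = -3609 (q = -220 - 1*3389 = -220 - 3389 = -3609)
-15822/q - 29913/5083 = -15822/(-3609) - 29913/5083 = -15822*(-1/3609) - 29913*1/5083 = 1758/401 - 2301/391 = -235323/156791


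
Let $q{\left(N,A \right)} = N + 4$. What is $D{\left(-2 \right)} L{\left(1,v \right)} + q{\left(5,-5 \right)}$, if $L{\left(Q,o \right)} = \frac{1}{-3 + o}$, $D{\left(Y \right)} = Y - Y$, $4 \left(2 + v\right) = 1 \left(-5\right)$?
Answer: $9$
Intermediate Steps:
$q{\left(N,A \right)} = 4 + N$
$v = - \frac{13}{4}$ ($v = -2 + \frac{1 \left(-5\right)}{4} = -2 + \frac{1}{4} \left(-5\right) = -2 - \frac{5}{4} = - \frac{13}{4} \approx -3.25$)
$D{\left(Y \right)} = 0$
$D{\left(-2 \right)} L{\left(1,v \right)} + q{\left(5,-5 \right)} = \frac{0}{-3 - \frac{13}{4}} + \left(4 + 5\right) = \frac{0}{- \frac{25}{4}} + 9 = 0 \left(- \frac{4}{25}\right) + 9 = 0 + 9 = 9$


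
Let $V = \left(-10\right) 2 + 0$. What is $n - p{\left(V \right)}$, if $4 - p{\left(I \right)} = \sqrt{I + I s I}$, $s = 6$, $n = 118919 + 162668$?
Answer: $281583 + 2 \sqrt{595} \approx 2.8163 \cdot 10^{5}$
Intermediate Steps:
$n = 281587$
$V = -20$ ($V = -20 + 0 = -20$)
$p{\left(I \right)} = 4 - \sqrt{I + 6 I^{2}}$ ($p{\left(I \right)} = 4 - \sqrt{I + I 6 I} = 4 - \sqrt{I + 6 I I} = 4 - \sqrt{I + 6 I^{2}}$)
$n - p{\left(V \right)} = 281587 - \left(4 - \sqrt{- 20 \left(1 + 6 \left(-20\right)\right)}\right) = 281587 - \left(4 - \sqrt{- 20 \left(1 - 120\right)}\right) = 281587 - \left(4 - \sqrt{\left(-20\right) \left(-119\right)}\right) = 281587 - \left(4 - \sqrt{2380}\right) = 281587 - \left(4 - 2 \sqrt{595}\right) = 281583 + 2 \sqrt{595}$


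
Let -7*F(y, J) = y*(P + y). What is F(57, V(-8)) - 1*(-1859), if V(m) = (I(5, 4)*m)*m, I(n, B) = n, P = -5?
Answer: 10049/7 ≈ 1435.6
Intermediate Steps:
V(m) = 5*m**2 (V(m) = (5*m)*m = 5*m**2)
F(y, J) = -y*(-5 + y)/7
F(57, V(-8)) - 1*(-1859) = (1/7)*57*(5 - 1*57) - 1*(-1859) = (1/7)*57*(5 - 57) + 1859 = (1/7)*57*(-52) + 1859 = -2964/7 + 1859 = 10049/7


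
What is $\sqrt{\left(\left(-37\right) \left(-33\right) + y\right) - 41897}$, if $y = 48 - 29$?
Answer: $i \sqrt{40657} \approx 201.64 i$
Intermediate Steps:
$y = 19$ ($y = 48 - 29 = 19$)
$\sqrt{\left(\left(-37\right) \left(-33\right) + y\right) - 41897} = \sqrt{\left(\left(-37\right) \left(-33\right) + 19\right) - 41897} = \sqrt{\left(1221 + 19\right) - 41897} = \sqrt{1240 - 41897} = \sqrt{-40657} = i \sqrt{40657}$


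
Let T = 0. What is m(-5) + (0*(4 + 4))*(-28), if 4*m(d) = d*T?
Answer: 0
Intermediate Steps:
m(d) = 0 (m(d) = (d*0)/4 = (¼)*0 = 0)
m(-5) + (0*(4 + 4))*(-28) = 0 + (0*(4 + 4))*(-28) = 0 + (0*8)*(-28) = 0 + 0*(-28) = 0 + 0 = 0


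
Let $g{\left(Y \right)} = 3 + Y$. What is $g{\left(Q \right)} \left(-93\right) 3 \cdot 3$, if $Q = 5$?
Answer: $-6696$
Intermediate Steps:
$g{\left(Q \right)} \left(-93\right) 3 \cdot 3 = \left(3 + 5\right) \left(-93\right) 3 \cdot 3 = 8 \left(-93\right) 9 = \left(-744\right) 9 = -6696$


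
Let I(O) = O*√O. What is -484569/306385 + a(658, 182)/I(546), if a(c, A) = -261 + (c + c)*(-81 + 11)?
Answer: -484569/306385 - 92381*√546/298116 ≈ -8.8225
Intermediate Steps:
I(O) = O^(3/2)
a(c, A) = -261 - 140*c (a(c, A) = -261 + (2*c)*(-70) = -261 - 140*c)
-484569/306385 + a(658, 182)/I(546) = -484569/306385 + (-261 - 140*658)/(546^(3/2)) = -484569*1/306385 + (-261 - 92120)/((546*√546)) = -484569/306385 - 92381*√546/298116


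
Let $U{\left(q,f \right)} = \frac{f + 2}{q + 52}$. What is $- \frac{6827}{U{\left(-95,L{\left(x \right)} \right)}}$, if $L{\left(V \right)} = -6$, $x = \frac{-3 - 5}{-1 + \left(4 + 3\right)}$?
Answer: $- \frac{293561}{4} \approx -73390.0$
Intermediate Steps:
$x = - \frac{4}{3}$ ($x = - \frac{8}{-1 + 7} = - \frac{8}{6} = \left(-8\right) \frac{1}{6} = - \frac{4}{3} \approx -1.3333$)
$U{\left(q,f \right)} = \frac{2 + f}{52 + q}$
$- \frac{6827}{U{\left(-95,L{\left(x \right)} \right)}} = - \frac{6827}{\frac{1}{52 - 95} \left(2 - 6\right)} = - \frac{6827}{\frac{1}{-43} \left(-4\right)} = - \frac{6827}{\left(- \frac{1}{43}\right) \left(-4\right)} = - \frac{6827}{\frac{4}{43}} = \left(-6827\right) \frac{43}{4} = - \frac{293561}{4}$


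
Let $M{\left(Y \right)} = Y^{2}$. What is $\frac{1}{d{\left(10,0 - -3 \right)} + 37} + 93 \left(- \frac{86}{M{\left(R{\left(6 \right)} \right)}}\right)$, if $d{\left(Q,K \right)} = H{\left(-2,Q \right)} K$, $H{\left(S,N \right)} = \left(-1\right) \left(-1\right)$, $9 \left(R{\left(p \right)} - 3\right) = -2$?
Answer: $- \frac{5182579}{5000} \approx -1036.5$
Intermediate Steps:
$R{\left(p \right)} = \frac{25}{9}$ ($R{\left(p \right)} = 3 + \frac{1}{9} \left(-2\right) = 3 - \frac{2}{9} = \frac{25}{9}$)
$H{\left(S,N \right)} = 1$
$d{\left(Q,K \right)} = K$ ($d{\left(Q,K \right)} = 1 K = K$)
$\frac{1}{d{\left(10,0 - -3 \right)} + 37} + 93 \left(- \frac{86}{M{\left(R{\left(6 \right)} \right)}}\right) = \frac{1}{\left(0 - -3\right) + 37} + 93 \left(- \frac{86}{\left(\frac{25}{9}\right)^{2}}\right) = \frac{1}{\left(0 + 3\right) + 37} + 93 \left(- \frac{86}{\frac{625}{81}}\right) = \frac{1}{3 + 37} + 93 \left(\left(-86\right) \frac{81}{625}\right) = \frac{1}{40} + 93 \left(- \frac{6966}{625}\right) = \frac{1}{40} - \frac{647838}{625} = - \frac{5182579}{5000}$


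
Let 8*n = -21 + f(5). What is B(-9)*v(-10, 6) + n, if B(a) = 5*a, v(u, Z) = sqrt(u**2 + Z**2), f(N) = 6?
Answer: -15/8 - 90*sqrt(34) ≈ -526.66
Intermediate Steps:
v(u, Z) = sqrt(Z**2 + u**2)
n = -15/8 (n = (-21 + 6)/8 = (1/8)*(-15) = -15/8 ≈ -1.8750)
B(-9)*v(-10, 6) + n = (5*(-9))*sqrt(6**2 + (-10)**2) - 15/8 = -45*sqrt(36 + 100) - 15/8 = -90*sqrt(34) - 15/8 = -15/8 - 90*sqrt(34)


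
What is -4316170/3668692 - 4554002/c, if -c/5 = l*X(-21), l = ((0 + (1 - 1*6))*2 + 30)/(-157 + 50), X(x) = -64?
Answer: 223455757748511/2934953600 ≈ 76136.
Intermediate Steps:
l = -20/107 (l = ((0 + (1 - 6))*2 + 30)/(-107) = ((0 - 5)*2 + 30)*(-1/107) = (-5*2 + 30)*(-1/107) = (-10 + 30)*(-1/107) = 20*(-1/107) = -20/107 ≈ -0.18692)
c = -6400/107 (c = -(-100)*(-64)/107 = -5*1280/107 = -6400/107 ≈ -59.813)
-4316170/3668692 - 4554002/c = -4316170/3668692 - 4554002/(-6400/107) = -4316170*1/3668692 - 4554002*(-107/6400) = -2158085/1834346 + 243639107/3200 = 223455757748511/2934953600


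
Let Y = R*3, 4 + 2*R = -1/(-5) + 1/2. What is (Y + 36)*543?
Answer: 337203/20 ≈ 16860.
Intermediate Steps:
R = -33/20 (R = -2 + (-1/(-5) + 1/2)/2 = -2 + (-1*(-1/5) + 1*(1/2))/2 = -2 + (1/5 + 1/2)/2 = -2 + (1/2)*(7/10) = -2 + 7/20 = -33/20 ≈ -1.6500)
Y = -99/20 (Y = -33/20*3 = -99/20 ≈ -4.9500)
(Y + 36)*543 = (-99/20 + 36)*543 = (621/20)*543 = 337203/20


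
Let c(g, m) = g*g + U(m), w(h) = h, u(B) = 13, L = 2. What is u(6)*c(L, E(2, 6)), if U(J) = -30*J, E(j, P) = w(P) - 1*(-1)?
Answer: -2678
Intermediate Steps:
E(j, P) = 1 + P (E(j, P) = P - 1*(-1) = P + 1 = 1 + P)
U(J) = -30*J
c(g, m) = g² - 30*m (c(g, m) = g*g - 30*m = g² - 30*m)
u(6)*c(L, E(2, 6)) = 13*(2² - 30*(1 + 6)) = 13*(4 - 30*7) = 13*(4 - 210) = 13*(-206) = -2678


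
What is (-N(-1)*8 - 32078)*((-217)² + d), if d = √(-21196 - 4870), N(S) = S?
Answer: -1510144230 - 32070*I*√26066 ≈ -1.5101e+9 - 5.1777e+6*I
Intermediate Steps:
d = I*√26066 (d = √(-26066) = I*√26066 ≈ 161.45*I)
(-N(-1)*8 - 32078)*((-217)² + d) = (-1*(-1)*8 - 32078)*((-217)² + I*√26066) = (1*8 - 32078)*(47089 + I*√26066) = (8 - 32078)*(47089 + I*√26066) = -32070*(47089 + I*√26066) = -1510144230 - 32070*I*√26066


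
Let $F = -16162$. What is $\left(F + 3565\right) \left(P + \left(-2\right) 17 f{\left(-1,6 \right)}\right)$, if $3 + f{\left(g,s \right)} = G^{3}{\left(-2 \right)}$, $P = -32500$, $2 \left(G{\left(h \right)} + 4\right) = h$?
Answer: $354580356$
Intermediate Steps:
$G{\left(h \right)} = -4 + \frac{h}{2}$
$f{\left(g,s \right)} = -128$ ($f{\left(g,s \right)} = -3 + \left(-4 + \frac{1}{2} \left(-2\right)\right)^{3} = -3 + \left(-4 - 1\right)^{3} = -3 + \left(-5\right)^{3} = -3 - 125 = -128$)
$\left(F + 3565\right) \left(P + \left(-2\right) 17 f{\left(-1,6 \right)}\right) = \left(-16162 + 3565\right) \left(-32500 + \left(-2\right) 17 \left(-128\right)\right) = - 12597 \left(-32500 - -4352\right) = - 12597 \left(-32500 + 4352\right) = \left(-12597\right) \left(-28148\right) = 354580356$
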